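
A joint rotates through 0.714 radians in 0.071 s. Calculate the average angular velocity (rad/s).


omega = delta_theta / delta_t
omega = 0.714 / 0.071
omega = 10.0563


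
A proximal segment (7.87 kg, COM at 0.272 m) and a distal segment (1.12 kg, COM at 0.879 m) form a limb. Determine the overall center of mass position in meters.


COM = (m1*x1 + m2*x2) / (m1 + m2)
COM = (7.87*0.272 + 1.12*0.879) / (7.87 + 1.12)
Numerator = 3.1251
Denominator = 8.9900
COM = 0.3476


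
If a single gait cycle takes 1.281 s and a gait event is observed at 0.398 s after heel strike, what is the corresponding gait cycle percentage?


pct = (event_time / cycle_time) * 100
pct = (0.398 / 1.281) * 100
ratio = 0.3107
pct = 31.0695


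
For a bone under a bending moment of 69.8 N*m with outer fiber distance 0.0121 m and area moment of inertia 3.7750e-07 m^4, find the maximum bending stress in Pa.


sigma = M * c / I
sigma = 69.8 * 0.0121 / 3.7750e-07
M * c = 0.8446
sigma = 2.2373e+06


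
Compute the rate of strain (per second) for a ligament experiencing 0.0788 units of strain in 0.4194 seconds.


strain_rate = delta_strain / delta_t
strain_rate = 0.0788 / 0.4194
strain_rate = 0.1879


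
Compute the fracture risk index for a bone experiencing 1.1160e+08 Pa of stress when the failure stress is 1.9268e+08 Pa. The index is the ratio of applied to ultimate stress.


FRI = applied / ultimate
FRI = 1.1160e+08 / 1.9268e+08
FRI = 0.5792


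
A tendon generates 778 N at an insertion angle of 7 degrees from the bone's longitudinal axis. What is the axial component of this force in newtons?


F_eff = F_tendon * cos(theta)
theta = 7 deg = 0.1222 rad
cos(theta) = 0.9925
F_eff = 778 * 0.9925
F_eff = 772.2009


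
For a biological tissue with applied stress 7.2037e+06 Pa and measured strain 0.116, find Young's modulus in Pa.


E = stress / strain
E = 7.2037e+06 / 0.116
E = 6.2101e+07


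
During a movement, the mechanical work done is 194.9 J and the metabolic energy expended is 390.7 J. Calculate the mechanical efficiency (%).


eta = (W_mech / E_meta) * 100
eta = (194.9 / 390.7) * 100
ratio = 0.4988
eta = 49.8848


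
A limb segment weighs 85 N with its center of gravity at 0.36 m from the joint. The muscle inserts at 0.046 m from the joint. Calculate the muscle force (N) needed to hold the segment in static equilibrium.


F_muscle = W * d_load / d_muscle
F_muscle = 85 * 0.36 / 0.046
Numerator = 30.6000
F_muscle = 665.2174


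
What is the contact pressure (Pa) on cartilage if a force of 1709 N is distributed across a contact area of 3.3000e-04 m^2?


P = F / A
P = 1709 / 3.3000e-04
P = 5.1788e+06


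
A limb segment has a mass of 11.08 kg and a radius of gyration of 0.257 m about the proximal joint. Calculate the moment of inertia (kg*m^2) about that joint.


I = m * k^2
I = 11.08 * 0.257^2
k^2 = 0.0660
I = 0.7318


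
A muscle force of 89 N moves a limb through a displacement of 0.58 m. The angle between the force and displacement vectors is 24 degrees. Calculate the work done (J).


W = F * d * cos(theta)
theta = 24 deg = 0.4189 rad
cos(theta) = 0.9135
W = 89 * 0.58 * 0.9135
W = 47.1572


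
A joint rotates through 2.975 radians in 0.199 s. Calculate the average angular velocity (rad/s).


omega = delta_theta / delta_t
omega = 2.975 / 0.199
omega = 14.9497


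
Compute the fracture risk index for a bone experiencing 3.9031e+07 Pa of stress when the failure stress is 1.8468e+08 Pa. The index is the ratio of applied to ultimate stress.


FRI = applied / ultimate
FRI = 3.9031e+07 / 1.8468e+08
FRI = 0.2113


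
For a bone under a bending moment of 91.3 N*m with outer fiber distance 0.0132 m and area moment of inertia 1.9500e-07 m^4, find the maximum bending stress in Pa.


sigma = M * c / I
sigma = 91.3 * 0.0132 / 1.9500e-07
M * c = 1.2052
sigma = 6.1803e+06


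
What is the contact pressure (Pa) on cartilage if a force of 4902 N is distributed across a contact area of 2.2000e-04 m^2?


P = F / A
P = 4902 / 2.2000e-04
P = 2.2282e+07


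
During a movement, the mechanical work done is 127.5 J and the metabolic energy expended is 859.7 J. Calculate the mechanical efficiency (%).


eta = (W_mech / E_meta) * 100
eta = (127.5 / 859.7) * 100
ratio = 0.1483
eta = 14.8308


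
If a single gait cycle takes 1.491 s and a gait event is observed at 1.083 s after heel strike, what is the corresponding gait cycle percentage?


pct = (event_time / cycle_time) * 100
pct = (1.083 / 1.491) * 100
ratio = 0.7264
pct = 72.6358


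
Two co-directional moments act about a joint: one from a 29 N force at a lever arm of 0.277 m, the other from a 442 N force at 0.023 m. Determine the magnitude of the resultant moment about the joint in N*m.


M = F1 * d1 + F2 * d2
M = 29 * 0.277 + 442 * 0.023
M = 8.0330 + 10.1660
M = 18.1990


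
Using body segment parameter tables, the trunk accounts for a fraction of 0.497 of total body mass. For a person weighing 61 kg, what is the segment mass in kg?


m_segment = body_mass * fraction
m_segment = 61 * 0.497
m_segment = 30.3170


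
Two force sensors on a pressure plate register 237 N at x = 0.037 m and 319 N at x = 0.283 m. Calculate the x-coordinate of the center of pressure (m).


COP_x = (F1*x1 + F2*x2) / (F1 + F2)
COP_x = (237*0.037 + 319*0.283) / (237 + 319)
Numerator = 99.0460
Denominator = 556
COP_x = 0.1781


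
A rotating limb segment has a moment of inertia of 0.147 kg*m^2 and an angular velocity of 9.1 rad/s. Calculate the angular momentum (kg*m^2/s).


L = I * omega
L = 0.147 * 9.1
L = 1.3377


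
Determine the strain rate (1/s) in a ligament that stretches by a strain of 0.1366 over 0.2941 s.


strain_rate = delta_strain / delta_t
strain_rate = 0.1366 / 0.2941
strain_rate = 0.4645


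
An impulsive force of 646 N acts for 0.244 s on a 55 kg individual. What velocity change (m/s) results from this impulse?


J = F * dt = 646 * 0.244 = 157.6240 N*s
delta_v = J / m
delta_v = 157.6240 / 55
delta_v = 2.8659


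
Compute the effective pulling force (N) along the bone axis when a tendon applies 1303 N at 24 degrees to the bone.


F_eff = F_tendon * cos(theta)
theta = 24 deg = 0.4189 rad
cos(theta) = 0.9135
F_eff = 1303 * 0.9135
F_eff = 1190.3497


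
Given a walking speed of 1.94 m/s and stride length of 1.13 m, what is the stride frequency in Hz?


f = v / stride_length
f = 1.94 / 1.13
f = 1.7168


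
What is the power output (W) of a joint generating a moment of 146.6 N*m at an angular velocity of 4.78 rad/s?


P = M * omega
P = 146.6 * 4.78
P = 700.7480


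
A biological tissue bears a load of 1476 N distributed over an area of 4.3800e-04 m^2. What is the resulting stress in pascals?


stress = F / A
stress = 1476 / 4.3800e-04
stress = 3.3699e+06


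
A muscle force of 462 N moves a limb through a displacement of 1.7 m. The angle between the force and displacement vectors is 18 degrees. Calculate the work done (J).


W = F * d * cos(theta)
theta = 18 deg = 0.3142 rad
cos(theta) = 0.9511
W = 462 * 1.7 * 0.9511
W = 746.9598


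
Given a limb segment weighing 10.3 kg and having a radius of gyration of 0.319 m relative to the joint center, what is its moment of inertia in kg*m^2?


I = m * k^2
I = 10.3 * 0.319^2
k^2 = 0.1018
I = 1.0481


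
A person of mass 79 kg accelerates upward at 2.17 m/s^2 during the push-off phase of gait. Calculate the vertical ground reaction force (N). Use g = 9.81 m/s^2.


GRF = m * (g + a)
GRF = 79 * (9.81 + 2.17)
GRF = 79 * 11.9800
GRF = 946.4200


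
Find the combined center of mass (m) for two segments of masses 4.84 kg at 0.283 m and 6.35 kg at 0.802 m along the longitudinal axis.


COM = (m1*x1 + m2*x2) / (m1 + m2)
COM = (4.84*0.283 + 6.35*0.802) / (4.84 + 6.35)
Numerator = 6.4624
Denominator = 11.1900
COM = 0.5775


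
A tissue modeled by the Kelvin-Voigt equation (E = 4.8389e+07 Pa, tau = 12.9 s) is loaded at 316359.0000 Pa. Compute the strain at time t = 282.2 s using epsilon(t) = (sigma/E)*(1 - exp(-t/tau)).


epsilon(t) = (sigma/E) * (1 - exp(-t/tau))
sigma/E = 316359.0000 / 4.8389e+07 = 0.0065
exp(-t/tau) = exp(-282.2 / 12.9) = 3.1578e-10
epsilon = 0.0065 * (1 - 3.1578e-10)
epsilon = 0.0065


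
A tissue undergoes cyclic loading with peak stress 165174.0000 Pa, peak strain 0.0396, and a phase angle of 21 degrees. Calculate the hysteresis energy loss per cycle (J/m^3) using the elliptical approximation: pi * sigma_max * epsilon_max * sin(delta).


E_loss = pi * sigma_max * epsilon_max * sin(delta)
delta = 21 deg = 0.3665 rad
sin(delta) = 0.3584
E_loss = pi * 165174.0000 * 0.0396 * 0.3584
E_loss = 7364.0361


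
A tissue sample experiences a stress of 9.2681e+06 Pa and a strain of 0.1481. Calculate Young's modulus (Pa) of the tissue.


E = stress / strain
E = 9.2681e+06 / 0.1481
E = 6.2580e+07


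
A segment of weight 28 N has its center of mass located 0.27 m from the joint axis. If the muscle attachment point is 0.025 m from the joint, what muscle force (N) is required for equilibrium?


F_muscle = W * d_load / d_muscle
F_muscle = 28 * 0.27 / 0.025
Numerator = 7.5600
F_muscle = 302.4000


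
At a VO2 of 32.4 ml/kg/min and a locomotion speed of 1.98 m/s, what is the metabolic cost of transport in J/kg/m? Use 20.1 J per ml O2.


Power per kg = VO2 * 20.1 / 60
Power per kg = 32.4 * 20.1 / 60 = 10.8540 W/kg
Cost = power_per_kg / speed
Cost = 10.8540 / 1.98
Cost = 5.4818


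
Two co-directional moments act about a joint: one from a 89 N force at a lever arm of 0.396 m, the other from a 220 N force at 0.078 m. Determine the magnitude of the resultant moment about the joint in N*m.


M = F1 * d1 + F2 * d2
M = 89 * 0.396 + 220 * 0.078
M = 35.2440 + 17.1600
M = 52.4040


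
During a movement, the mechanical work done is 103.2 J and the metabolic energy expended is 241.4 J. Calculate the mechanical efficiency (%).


eta = (W_mech / E_meta) * 100
eta = (103.2 / 241.4) * 100
ratio = 0.4275
eta = 42.7506


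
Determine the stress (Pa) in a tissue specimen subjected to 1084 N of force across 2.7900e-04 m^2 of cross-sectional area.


stress = F / A
stress = 1084 / 2.7900e-04
stress = 3.8853e+06


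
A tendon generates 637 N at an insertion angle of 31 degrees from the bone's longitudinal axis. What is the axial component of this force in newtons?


F_eff = F_tendon * cos(theta)
theta = 31 deg = 0.5411 rad
cos(theta) = 0.8572
F_eff = 637 * 0.8572
F_eff = 546.0156


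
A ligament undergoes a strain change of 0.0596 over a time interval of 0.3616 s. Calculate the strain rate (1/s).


strain_rate = delta_strain / delta_t
strain_rate = 0.0596 / 0.3616
strain_rate = 0.1648


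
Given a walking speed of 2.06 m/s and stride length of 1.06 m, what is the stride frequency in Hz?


f = v / stride_length
f = 2.06 / 1.06
f = 1.9434


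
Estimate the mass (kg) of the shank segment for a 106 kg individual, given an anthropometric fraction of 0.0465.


m_segment = body_mass * fraction
m_segment = 106 * 0.0465
m_segment = 4.9290


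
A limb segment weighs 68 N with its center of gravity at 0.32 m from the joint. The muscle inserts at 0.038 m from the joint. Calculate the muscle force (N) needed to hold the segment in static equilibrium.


F_muscle = W * d_load / d_muscle
F_muscle = 68 * 0.32 / 0.038
Numerator = 21.7600
F_muscle = 572.6316


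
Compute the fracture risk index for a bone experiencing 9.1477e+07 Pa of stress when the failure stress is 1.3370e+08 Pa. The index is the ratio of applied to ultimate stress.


FRI = applied / ultimate
FRI = 9.1477e+07 / 1.3370e+08
FRI = 0.6842


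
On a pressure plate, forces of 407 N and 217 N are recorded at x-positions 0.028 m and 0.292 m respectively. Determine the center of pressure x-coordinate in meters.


COP_x = (F1*x1 + F2*x2) / (F1 + F2)
COP_x = (407*0.028 + 217*0.292) / (407 + 217)
Numerator = 74.7600
Denominator = 624
COP_x = 0.1198


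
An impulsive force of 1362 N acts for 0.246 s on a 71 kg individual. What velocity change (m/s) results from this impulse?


J = F * dt = 1362 * 0.246 = 335.0520 N*s
delta_v = J / m
delta_v = 335.0520 / 71
delta_v = 4.7190


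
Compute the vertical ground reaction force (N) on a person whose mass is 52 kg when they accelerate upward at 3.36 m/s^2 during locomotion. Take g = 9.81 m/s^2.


GRF = m * (g + a)
GRF = 52 * (9.81 + 3.36)
GRF = 52 * 13.1700
GRF = 684.8400


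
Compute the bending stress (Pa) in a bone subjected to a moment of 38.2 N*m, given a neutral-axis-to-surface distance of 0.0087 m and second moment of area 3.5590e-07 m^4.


sigma = M * c / I
sigma = 38.2 * 0.0087 / 3.5590e-07
M * c = 0.3323
sigma = 933801.6297


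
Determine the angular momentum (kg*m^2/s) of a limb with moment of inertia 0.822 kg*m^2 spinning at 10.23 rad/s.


L = I * omega
L = 0.822 * 10.23
L = 8.4091


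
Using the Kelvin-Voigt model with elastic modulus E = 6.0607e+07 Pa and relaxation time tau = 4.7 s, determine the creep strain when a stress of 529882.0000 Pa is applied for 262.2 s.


epsilon(t) = (sigma/E) * (1 - exp(-t/tau))
sigma/E = 529882.0000 / 6.0607e+07 = 0.0087
exp(-t/tau) = exp(-262.2 / 4.7) = 5.9144e-25
epsilon = 0.0087 * (1 - 5.9144e-25)
epsilon = 0.0087


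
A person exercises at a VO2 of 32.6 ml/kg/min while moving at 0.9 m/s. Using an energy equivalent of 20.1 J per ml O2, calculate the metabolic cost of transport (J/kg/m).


Power per kg = VO2 * 20.1 / 60
Power per kg = 32.6 * 20.1 / 60 = 10.9210 W/kg
Cost = power_per_kg / speed
Cost = 10.9210 / 0.9
Cost = 12.1344


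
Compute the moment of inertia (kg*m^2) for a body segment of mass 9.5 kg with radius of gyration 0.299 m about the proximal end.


I = m * k^2
I = 9.5 * 0.299^2
k^2 = 0.0894
I = 0.8493


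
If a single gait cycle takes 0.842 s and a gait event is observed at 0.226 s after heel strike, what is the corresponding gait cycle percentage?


pct = (event_time / cycle_time) * 100
pct = (0.226 / 0.842) * 100
ratio = 0.2684
pct = 26.8409


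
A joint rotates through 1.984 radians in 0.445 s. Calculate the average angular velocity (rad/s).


omega = delta_theta / delta_t
omega = 1.984 / 0.445
omega = 4.4584


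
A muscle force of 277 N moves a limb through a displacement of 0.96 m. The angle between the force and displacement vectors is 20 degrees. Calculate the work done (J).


W = F * d * cos(theta)
theta = 20 deg = 0.3491 rad
cos(theta) = 0.9397
W = 277 * 0.96 * 0.9397
W = 249.8831


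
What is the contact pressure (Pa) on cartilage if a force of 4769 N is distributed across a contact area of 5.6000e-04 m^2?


P = F / A
P = 4769 / 5.6000e-04
P = 8.5161e+06


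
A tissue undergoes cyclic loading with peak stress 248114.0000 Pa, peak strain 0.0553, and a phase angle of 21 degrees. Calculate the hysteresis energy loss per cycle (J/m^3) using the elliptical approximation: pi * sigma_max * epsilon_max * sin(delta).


E_loss = pi * sigma_max * epsilon_max * sin(delta)
delta = 21 deg = 0.3665 rad
sin(delta) = 0.3584
E_loss = pi * 248114.0000 * 0.0553 * 0.3584
E_loss = 15447.4016


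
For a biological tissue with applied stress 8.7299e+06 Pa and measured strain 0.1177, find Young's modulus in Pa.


E = stress / strain
E = 8.7299e+06 / 0.1177
E = 7.4171e+07


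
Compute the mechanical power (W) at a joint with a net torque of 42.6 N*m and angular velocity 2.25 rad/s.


P = M * omega
P = 42.6 * 2.25
P = 95.8500


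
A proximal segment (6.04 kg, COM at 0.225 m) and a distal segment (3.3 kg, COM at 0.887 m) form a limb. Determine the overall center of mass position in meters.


COM = (m1*x1 + m2*x2) / (m1 + m2)
COM = (6.04*0.225 + 3.3*0.887) / (6.04 + 3.3)
Numerator = 4.2861
Denominator = 9.3400
COM = 0.4589


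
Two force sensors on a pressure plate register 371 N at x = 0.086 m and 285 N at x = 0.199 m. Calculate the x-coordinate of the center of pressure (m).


COP_x = (F1*x1 + F2*x2) / (F1 + F2)
COP_x = (371*0.086 + 285*0.199) / (371 + 285)
Numerator = 88.6210
Denominator = 656
COP_x = 0.1351


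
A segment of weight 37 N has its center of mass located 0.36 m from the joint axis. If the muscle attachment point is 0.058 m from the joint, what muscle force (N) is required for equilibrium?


F_muscle = W * d_load / d_muscle
F_muscle = 37 * 0.36 / 0.058
Numerator = 13.3200
F_muscle = 229.6552


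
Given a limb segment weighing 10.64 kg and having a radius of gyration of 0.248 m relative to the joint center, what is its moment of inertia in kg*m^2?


I = m * k^2
I = 10.64 * 0.248^2
k^2 = 0.0615
I = 0.6544


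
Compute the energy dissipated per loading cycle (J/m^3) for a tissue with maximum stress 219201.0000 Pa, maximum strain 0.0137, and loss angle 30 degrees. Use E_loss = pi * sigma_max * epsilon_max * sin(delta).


E_loss = pi * sigma_max * epsilon_max * sin(delta)
delta = 30 deg = 0.5236 rad
sin(delta) = 0.5000
E_loss = pi * 219201.0000 * 0.0137 * 0.5000
E_loss = 4717.1857


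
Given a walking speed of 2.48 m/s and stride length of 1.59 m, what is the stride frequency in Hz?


f = v / stride_length
f = 2.48 / 1.59
f = 1.5597


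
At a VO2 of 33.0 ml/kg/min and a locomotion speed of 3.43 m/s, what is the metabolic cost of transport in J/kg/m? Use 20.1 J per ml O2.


Power per kg = VO2 * 20.1 / 60
Power per kg = 33.0 * 20.1 / 60 = 11.0550 W/kg
Cost = power_per_kg / speed
Cost = 11.0550 / 3.43
Cost = 3.2230


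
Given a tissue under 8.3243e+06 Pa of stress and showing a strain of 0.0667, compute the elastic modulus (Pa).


E = stress / strain
E = 8.3243e+06 / 0.0667
E = 1.2480e+08


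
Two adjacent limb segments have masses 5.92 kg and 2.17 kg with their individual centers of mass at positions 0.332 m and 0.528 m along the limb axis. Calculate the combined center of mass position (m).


COM = (m1*x1 + m2*x2) / (m1 + m2)
COM = (5.92*0.332 + 2.17*0.528) / (5.92 + 2.17)
Numerator = 3.1112
Denominator = 8.0900
COM = 0.3846


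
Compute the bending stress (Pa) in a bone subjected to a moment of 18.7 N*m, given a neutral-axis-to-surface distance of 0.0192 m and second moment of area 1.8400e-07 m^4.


sigma = M * c / I
sigma = 18.7 * 0.0192 / 1.8400e-07
M * c = 0.3590
sigma = 1.9513e+06


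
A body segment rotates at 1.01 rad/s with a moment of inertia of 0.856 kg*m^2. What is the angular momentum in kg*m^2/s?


L = I * omega
L = 0.856 * 1.01
L = 0.8646


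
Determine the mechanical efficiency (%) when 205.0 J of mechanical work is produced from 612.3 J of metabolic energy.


eta = (W_mech / E_meta) * 100
eta = (205.0 / 612.3) * 100
ratio = 0.3348
eta = 33.4803


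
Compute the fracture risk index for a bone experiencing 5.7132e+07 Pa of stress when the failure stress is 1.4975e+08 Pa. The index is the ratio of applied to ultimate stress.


FRI = applied / ultimate
FRI = 5.7132e+07 / 1.4975e+08
FRI = 0.3815


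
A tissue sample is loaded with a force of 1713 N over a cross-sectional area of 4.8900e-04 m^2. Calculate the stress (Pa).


stress = F / A
stress = 1713 / 4.8900e-04
stress = 3.5031e+06


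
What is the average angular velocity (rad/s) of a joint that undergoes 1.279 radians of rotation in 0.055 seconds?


omega = delta_theta / delta_t
omega = 1.279 / 0.055
omega = 23.2545


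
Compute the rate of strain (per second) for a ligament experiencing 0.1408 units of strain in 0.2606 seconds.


strain_rate = delta_strain / delta_t
strain_rate = 0.1408 / 0.2606
strain_rate = 0.5403


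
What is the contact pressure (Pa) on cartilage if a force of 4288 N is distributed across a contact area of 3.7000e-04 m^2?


P = F / A
P = 4288 / 3.7000e-04
P = 1.1589e+07


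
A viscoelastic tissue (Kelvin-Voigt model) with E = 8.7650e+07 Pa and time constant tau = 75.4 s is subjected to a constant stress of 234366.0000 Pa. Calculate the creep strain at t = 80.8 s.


epsilon(t) = (sigma/E) * (1 - exp(-t/tau))
sigma/E = 234366.0000 / 8.7650e+07 = 0.0027
exp(-t/tau) = exp(-80.8 / 75.4) = 0.3425
epsilon = 0.0027 * (1 - 0.3425)
epsilon = 0.0018


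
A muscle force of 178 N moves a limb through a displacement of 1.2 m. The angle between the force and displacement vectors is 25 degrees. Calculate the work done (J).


W = F * d * cos(theta)
theta = 25 deg = 0.4363 rad
cos(theta) = 0.9063
W = 178 * 1.2 * 0.9063
W = 193.5873


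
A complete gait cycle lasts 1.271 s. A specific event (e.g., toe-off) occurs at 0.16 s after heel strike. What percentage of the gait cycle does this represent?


pct = (event_time / cycle_time) * 100
pct = (0.16 / 1.271) * 100
ratio = 0.1259
pct = 12.5885


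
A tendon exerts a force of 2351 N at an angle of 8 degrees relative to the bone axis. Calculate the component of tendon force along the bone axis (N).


F_eff = F_tendon * cos(theta)
theta = 8 deg = 0.1396 rad
cos(theta) = 0.9903
F_eff = 2351 * 0.9903
F_eff = 2328.1202


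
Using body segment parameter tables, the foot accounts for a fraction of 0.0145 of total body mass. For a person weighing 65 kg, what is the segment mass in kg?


m_segment = body_mass * fraction
m_segment = 65 * 0.0145
m_segment = 0.9425


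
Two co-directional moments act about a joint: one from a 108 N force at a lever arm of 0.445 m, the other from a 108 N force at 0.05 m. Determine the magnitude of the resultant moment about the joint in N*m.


M = F1 * d1 + F2 * d2
M = 108 * 0.445 + 108 * 0.05
M = 48.0600 + 5.4000
M = 53.4600


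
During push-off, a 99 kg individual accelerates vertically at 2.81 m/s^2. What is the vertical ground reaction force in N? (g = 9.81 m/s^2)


GRF = m * (g + a)
GRF = 99 * (9.81 + 2.81)
GRF = 99 * 12.6200
GRF = 1249.3800


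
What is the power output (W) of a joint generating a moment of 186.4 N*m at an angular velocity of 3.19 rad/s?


P = M * omega
P = 186.4 * 3.19
P = 594.6160


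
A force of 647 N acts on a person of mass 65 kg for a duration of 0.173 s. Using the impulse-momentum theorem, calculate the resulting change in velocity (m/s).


J = F * dt = 647 * 0.173 = 111.9310 N*s
delta_v = J / m
delta_v = 111.9310 / 65
delta_v = 1.7220


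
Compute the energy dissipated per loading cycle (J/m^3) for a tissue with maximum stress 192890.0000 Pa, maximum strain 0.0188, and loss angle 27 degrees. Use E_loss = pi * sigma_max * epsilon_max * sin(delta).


E_loss = pi * sigma_max * epsilon_max * sin(delta)
delta = 27 deg = 0.4712 rad
sin(delta) = 0.4540
E_loss = pi * 192890.0000 * 0.0188 * 0.4540
E_loss = 5172.0677


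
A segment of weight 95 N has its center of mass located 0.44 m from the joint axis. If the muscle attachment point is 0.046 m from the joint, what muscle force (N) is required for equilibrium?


F_muscle = W * d_load / d_muscle
F_muscle = 95 * 0.44 / 0.046
Numerator = 41.8000
F_muscle = 908.6957


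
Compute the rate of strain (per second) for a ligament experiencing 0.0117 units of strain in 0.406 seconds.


strain_rate = delta_strain / delta_t
strain_rate = 0.0117 / 0.406
strain_rate = 0.0288


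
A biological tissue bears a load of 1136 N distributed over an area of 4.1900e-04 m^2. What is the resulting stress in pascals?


stress = F / A
stress = 1136 / 4.1900e-04
stress = 2.7112e+06


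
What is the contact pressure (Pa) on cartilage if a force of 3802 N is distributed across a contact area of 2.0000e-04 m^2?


P = F / A
P = 3802 / 2.0000e-04
P = 1.9010e+07


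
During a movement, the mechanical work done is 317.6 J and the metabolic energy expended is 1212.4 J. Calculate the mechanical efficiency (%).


eta = (W_mech / E_meta) * 100
eta = (317.6 / 1212.4) * 100
ratio = 0.2620
eta = 26.1960


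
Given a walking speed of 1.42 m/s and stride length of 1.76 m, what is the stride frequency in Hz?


f = v / stride_length
f = 1.42 / 1.76
f = 0.8068


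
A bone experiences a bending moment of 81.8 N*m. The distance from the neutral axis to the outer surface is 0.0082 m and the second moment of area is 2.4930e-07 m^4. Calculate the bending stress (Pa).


sigma = M * c / I
sigma = 81.8 * 0.0082 / 2.4930e-07
M * c = 0.6708
sigma = 2.6906e+06


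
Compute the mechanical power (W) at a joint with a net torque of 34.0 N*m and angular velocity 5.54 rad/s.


P = M * omega
P = 34.0 * 5.54
P = 188.3600


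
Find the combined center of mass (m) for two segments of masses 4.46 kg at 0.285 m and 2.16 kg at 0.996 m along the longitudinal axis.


COM = (m1*x1 + m2*x2) / (m1 + m2)
COM = (4.46*0.285 + 2.16*0.996) / (4.46 + 2.16)
Numerator = 3.4225
Denominator = 6.6200
COM = 0.5170


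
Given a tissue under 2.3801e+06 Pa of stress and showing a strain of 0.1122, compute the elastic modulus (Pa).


E = stress / strain
E = 2.3801e+06 / 0.1122
E = 2.1213e+07


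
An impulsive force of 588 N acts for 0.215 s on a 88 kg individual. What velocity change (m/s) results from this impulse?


J = F * dt = 588 * 0.215 = 126.4200 N*s
delta_v = J / m
delta_v = 126.4200 / 88
delta_v = 1.4366


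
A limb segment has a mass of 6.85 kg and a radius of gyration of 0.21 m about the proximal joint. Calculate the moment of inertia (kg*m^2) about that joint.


I = m * k^2
I = 6.85 * 0.21^2
k^2 = 0.0441
I = 0.3021


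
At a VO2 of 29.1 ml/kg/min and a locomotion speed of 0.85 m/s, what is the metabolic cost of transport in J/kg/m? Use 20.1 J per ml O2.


Power per kg = VO2 * 20.1 / 60
Power per kg = 29.1 * 20.1 / 60 = 9.7485 W/kg
Cost = power_per_kg / speed
Cost = 9.7485 / 0.85
Cost = 11.4688


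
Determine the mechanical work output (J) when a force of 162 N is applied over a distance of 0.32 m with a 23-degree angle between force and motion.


W = F * d * cos(theta)
theta = 23 deg = 0.4014 rad
cos(theta) = 0.9205
W = 162 * 0.32 * 0.9205
W = 47.7190


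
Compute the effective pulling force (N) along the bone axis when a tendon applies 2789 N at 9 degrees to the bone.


F_eff = F_tendon * cos(theta)
theta = 9 deg = 0.1571 rad
cos(theta) = 0.9877
F_eff = 2789 * 0.9877
F_eff = 2754.6628


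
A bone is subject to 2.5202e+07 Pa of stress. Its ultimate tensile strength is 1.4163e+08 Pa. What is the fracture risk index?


FRI = applied / ultimate
FRI = 2.5202e+07 / 1.4163e+08
FRI = 0.1779


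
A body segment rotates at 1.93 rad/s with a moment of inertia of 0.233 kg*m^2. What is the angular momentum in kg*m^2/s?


L = I * omega
L = 0.233 * 1.93
L = 0.4497


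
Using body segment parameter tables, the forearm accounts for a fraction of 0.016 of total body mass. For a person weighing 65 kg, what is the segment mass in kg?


m_segment = body_mass * fraction
m_segment = 65 * 0.016
m_segment = 1.0400


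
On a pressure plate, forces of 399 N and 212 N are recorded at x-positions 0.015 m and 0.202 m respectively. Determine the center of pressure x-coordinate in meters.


COP_x = (F1*x1 + F2*x2) / (F1 + F2)
COP_x = (399*0.015 + 212*0.202) / (399 + 212)
Numerator = 48.8090
Denominator = 611
COP_x = 0.0799


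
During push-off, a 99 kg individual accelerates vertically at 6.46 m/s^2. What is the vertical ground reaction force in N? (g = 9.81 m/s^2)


GRF = m * (g + a)
GRF = 99 * (9.81 + 6.46)
GRF = 99 * 16.2700
GRF = 1610.7300


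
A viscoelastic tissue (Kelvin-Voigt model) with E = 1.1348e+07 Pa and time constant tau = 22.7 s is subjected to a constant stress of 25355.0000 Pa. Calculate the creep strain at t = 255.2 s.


epsilon(t) = (sigma/E) * (1 - exp(-t/tau))
sigma/E = 25355.0000 / 1.1348e+07 = 0.0022
exp(-t/tau) = exp(-255.2 / 22.7) = 1.3108e-05
epsilon = 0.0022 * (1 - 1.3108e-05)
epsilon = 0.0022


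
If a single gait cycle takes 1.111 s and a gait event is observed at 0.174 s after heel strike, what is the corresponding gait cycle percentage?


pct = (event_time / cycle_time) * 100
pct = (0.174 / 1.111) * 100
ratio = 0.1566
pct = 15.6616


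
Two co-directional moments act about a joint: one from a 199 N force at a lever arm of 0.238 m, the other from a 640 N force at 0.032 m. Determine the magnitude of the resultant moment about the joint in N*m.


M = F1 * d1 + F2 * d2
M = 199 * 0.238 + 640 * 0.032
M = 47.3620 + 20.4800
M = 67.8420


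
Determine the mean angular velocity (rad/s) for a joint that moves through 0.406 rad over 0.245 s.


omega = delta_theta / delta_t
omega = 0.406 / 0.245
omega = 1.6571


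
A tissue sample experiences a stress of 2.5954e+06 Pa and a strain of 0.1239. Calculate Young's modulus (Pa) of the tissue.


E = stress / strain
E = 2.5954e+06 / 0.1239
E = 2.0948e+07


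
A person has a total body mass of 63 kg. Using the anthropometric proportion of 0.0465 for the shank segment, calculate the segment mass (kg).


m_segment = body_mass * fraction
m_segment = 63 * 0.0465
m_segment = 2.9295


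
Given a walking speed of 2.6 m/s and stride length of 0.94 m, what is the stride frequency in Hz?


f = v / stride_length
f = 2.6 / 0.94
f = 2.7660


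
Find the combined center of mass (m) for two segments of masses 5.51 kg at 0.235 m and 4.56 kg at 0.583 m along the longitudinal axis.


COM = (m1*x1 + m2*x2) / (m1 + m2)
COM = (5.51*0.235 + 4.56*0.583) / (5.51 + 4.56)
Numerator = 3.9533
Denominator = 10.0700
COM = 0.3926


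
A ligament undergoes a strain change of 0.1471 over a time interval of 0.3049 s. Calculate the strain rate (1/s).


strain_rate = delta_strain / delta_t
strain_rate = 0.1471 / 0.3049
strain_rate = 0.4825


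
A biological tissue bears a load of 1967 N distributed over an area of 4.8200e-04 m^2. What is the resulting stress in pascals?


stress = F / A
stress = 1967 / 4.8200e-04
stress = 4.0809e+06


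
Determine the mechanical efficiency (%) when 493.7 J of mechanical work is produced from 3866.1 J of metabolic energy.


eta = (W_mech / E_meta) * 100
eta = (493.7 / 3866.1) * 100
ratio = 0.1277
eta = 12.7700


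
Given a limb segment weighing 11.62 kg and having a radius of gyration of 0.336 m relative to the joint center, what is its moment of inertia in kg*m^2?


I = m * k^2
I = 11.62 * 0.336^2
k^2 = 0.1129
I = 1.3119


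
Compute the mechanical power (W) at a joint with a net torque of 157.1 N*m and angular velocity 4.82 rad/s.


P = M * omega
P = 157.1 * 4.82
P = 757.2220


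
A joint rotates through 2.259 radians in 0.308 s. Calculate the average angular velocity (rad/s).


omega = delta_theta / delta_t
omega = 2.259 / 0.308
omega = 7.3344


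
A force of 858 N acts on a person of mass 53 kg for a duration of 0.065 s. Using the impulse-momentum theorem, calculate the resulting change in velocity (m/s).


J = F * dt = 858 * 0.065 = 55.7700 N*s
delta_v = J / m
delta_v = 55.7700 / 53
delta_v = 1.0523


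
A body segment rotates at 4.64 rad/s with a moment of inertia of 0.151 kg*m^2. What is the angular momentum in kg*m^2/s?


L = I * omega
L = 0.151 * 4.64
L = 0.7006


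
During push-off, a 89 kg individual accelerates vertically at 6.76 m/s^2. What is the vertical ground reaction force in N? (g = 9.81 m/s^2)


GRF = m * (g + a)
GRF = 89 * (9.81 + 6.76)
GRF = 89 * 16.5700
GRF = 1474.7300


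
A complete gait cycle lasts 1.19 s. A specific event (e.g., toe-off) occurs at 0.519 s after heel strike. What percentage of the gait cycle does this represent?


pct = (event_time / cycle_time) * 100
pct = (0.519 / 1.19) * 100
ratio = 0.4361
pct = 43.6134


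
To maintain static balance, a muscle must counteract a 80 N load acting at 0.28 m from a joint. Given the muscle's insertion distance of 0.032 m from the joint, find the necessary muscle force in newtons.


F_muscle = W * d_load / d_muscle
F_muscle = 80 * 0.28 / 0.032
Numerator = 22.4000
F_muscle = 700.0000


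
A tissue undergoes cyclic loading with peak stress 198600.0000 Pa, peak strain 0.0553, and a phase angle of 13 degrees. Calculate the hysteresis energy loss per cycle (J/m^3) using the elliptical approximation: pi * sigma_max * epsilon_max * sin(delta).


E_loss = pi * sigma_max * epsilon_max * sin(delta)
delta = 13 deg = 0.2269 rad
sin(delta) = 0.2250
E_loss = pi * 198600.0000 * 0.0553 * 0.2250
E_loss = 7761.4396


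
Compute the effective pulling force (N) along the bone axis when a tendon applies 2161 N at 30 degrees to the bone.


F_eff = F_tendon * cos(theta)
theta = 30 deg = 0.5236 rad
cos(theta) = 0.8660
F_eff = 2161 * 0.8660
F_eff = 1871.4809


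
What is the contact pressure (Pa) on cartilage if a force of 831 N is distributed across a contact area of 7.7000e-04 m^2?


P = F / A
P = 831 / 7.7000e-04
P = 1.0792e+06


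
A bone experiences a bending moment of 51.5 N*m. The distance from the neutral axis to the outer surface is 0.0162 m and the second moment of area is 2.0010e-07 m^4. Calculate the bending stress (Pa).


sigma = M * c / I
sigma = 51.5 * 0.0162 / 2.0010e-07
M * c = 0.8343
sigma = 4.1694e+06


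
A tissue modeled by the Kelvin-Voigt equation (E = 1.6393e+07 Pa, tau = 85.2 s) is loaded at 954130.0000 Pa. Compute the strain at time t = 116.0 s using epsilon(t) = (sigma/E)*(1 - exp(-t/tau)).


epsilon(t) = (sigma/E) * (1 - exp(-t/tau))
sigma/E = 954130.0000 / 1.6393e+07 = 0.0582
exp(-t/tau) = exp(-116.0 / 85.2) = 0.2563
epsilon = 0.0582 * (1 - 0.2563)
epsilon = 0.0433


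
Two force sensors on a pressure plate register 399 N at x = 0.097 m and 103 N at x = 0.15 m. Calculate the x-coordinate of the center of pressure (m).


COP_x = (F1*x1 + F2*x2) / (F1 + F2)
COP_x = (399*0.097 + 103*0.15) / (399 + 103)
Numerator = 54.1530
Denominator = 502
COP_x = 0.1079


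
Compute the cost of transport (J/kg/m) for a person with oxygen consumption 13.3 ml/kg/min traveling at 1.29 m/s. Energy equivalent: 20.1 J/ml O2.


Power per kg = VO2 * 20.1 / 60
Power per kg = 13.3 * 20.1 / 60 = 4.4555 W/kg
Cost = power_per_kg / speed
Cost = 4.4555 / 1.29
Cost = 3.4539


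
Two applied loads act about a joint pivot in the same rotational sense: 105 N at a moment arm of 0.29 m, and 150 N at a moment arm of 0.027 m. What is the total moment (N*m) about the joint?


M = F1 * d1 + F2 * d2
M = 105 * 0.29 + 150 * 0.027
M = 30.4500 + 4.0500
M = 34.5000


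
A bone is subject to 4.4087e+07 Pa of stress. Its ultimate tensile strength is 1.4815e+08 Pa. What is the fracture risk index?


FRI = applied / ultimate
FRI = 4.4087e+07 / 1.4815e+08
FRI = 0.2976


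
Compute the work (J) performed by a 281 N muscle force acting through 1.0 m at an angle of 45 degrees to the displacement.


W = F * d * cos(theta)
theta = 45 deg = 0.7854 rad
cos(theta) = 0.7071
W = 281 * 1.0 * 0.7071
W = 198.6970


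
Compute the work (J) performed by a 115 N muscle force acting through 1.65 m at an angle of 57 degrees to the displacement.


W = F * d * cos(theta)
theta = 57 deg = 0.9948 rad
cos(theta) = 0.5446
W = 115 * 1.65 * 0.5446
W = 103.3453


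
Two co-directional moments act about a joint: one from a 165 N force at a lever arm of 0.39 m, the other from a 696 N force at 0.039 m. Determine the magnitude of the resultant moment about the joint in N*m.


M = F1 * d1 + F2 * d2
M = 165 * 0.39 + 696 * 0.039
M = 64.3500 + 27.1440
M = 91.4940


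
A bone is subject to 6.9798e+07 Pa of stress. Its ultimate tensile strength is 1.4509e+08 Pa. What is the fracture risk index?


FRI = applied / ultimate
FRI = 6.9798e+07 / 1.4509e+08
FRI = 0.4811


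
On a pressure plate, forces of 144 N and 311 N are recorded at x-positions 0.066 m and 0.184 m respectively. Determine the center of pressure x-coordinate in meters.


COP_x = (F1*x1 + F2*x2) / (F1 + F2)
COP_x = (144*0.066 + 311*0.184) / (144 + 311)
Numerator = 66.7280
Denominator = 455
COP_x = 0.1467


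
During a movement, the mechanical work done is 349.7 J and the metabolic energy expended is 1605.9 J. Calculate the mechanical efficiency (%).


eta = (W_mech / E_meta) * 100
eta = (349.7 / 1605.9) * 100
ratio = 0.2178
eta = 21.7760


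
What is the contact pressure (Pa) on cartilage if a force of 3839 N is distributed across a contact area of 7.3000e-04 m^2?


P = F / A
P = 3839 / 7.3000e-04
P = 5.2589e+06


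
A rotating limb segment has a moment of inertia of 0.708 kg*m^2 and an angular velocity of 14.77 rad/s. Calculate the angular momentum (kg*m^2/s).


L = I * omega
L = 0.708 * 14.77
L = 10.4572


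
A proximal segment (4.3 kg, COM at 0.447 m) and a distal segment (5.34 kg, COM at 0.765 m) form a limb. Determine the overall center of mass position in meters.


COM = (m1*x1 + m2*x2) / (m1 + m2)
COM = (4.3*0.447 + 5.34*0.765) / (4.3 + 5.34)
Numerator = 6.0072
Denominator = 9.6400
COM = 0.6232


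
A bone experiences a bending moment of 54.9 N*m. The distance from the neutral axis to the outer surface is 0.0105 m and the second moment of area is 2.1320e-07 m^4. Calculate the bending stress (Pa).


sigma = M * c / I
sigma = 54.9 * 0.0105 / 2.1320e-07
M * c = 0.5765
sigma = 2.7038e+06


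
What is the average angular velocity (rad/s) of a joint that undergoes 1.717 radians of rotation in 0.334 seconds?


omega = delta_theta / delta_t
omega = 1.717 / 0.334
omega = 5.1407


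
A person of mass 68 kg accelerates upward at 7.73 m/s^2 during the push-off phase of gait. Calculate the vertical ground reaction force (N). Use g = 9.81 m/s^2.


GRF = m * (g + a)
GRF = 68 * (9.81 + 7.73)
GRF = 68 * 17.5400
GRF = 1192.7200


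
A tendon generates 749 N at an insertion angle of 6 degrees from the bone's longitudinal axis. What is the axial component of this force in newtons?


F_eff = F_tendon * cos(theta)
theta = 6 deg = 0.1047 rad
cos(theta) = 0.9945
F_eff = 749 * 0.9945
F_eff = 744.8969


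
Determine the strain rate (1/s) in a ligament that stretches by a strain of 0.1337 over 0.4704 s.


strain_rate = delta_strain / delta_t
strain_rate = 0.1337 / 0.4704
strain_rate = 0.2842


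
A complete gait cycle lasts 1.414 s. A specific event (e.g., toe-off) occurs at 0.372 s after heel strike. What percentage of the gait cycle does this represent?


pct = (event_time / cycle_time) * 100
pct = (0.372 / 1.414) * 100
ratio = 0.2631
pct = 26.3083


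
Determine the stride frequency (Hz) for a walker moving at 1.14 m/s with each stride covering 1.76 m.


f = v / stride_length
f = 1.14 / 1.76
f = 0.6477


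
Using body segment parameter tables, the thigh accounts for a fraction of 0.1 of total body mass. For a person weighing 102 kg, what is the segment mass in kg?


m_segment = body_mass * fraction
m_segment = 102 * 0.1
m_segment = 10.2000


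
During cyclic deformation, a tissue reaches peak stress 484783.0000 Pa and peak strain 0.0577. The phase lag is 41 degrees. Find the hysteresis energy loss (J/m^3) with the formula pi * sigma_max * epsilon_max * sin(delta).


E_loss = pi * sigma_max * epsilon_max * sin(delta)
delta = 41 deg = 0.7156 rad
sin(delta) = 0.6561
E_loss = pi * 484783.0000 * 0.0577 * 0.6561
E_loss = 57652.2133


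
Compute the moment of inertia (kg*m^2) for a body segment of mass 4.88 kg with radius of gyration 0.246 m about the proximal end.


I = m * k^2
I = 4.88 * 0.246^2
k^2 = 0.0605
I = 0.2953


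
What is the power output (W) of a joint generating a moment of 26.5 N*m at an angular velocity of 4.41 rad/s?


P = M * omega
P = 26.5 * 4.41
P = 116.8650


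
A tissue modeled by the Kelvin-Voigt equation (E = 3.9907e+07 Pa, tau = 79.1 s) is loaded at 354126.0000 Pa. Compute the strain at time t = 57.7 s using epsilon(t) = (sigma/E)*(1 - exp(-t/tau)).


epsilon(t) = (sigma/E) * (1 - exp(-t/tau))
sigma/E = 354126.0000 / 3.9907e+07 = 0.0089
exp(-t/tau) = exp(-57.7 / 79.1) = 0.4822
epsilon = 0.0089 * (1 - 0.4822)
epsilon = 0.0046


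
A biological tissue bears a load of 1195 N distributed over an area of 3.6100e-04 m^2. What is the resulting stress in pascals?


stress = F / A
stress = 1195 / 3.6100e-04
stress = 3.3102e+06
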